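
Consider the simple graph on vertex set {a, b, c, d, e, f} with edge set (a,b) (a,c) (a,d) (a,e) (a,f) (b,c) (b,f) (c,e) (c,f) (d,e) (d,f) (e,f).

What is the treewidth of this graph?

A width-3 tree decomposition is:
Bags: B1 = {a, c, e, f}  B2 = {a, b, c, f}  B3 = {a, d, e, f}
Tree: B1–B2, B1–B3
Every bag has size at most 4, so the width is 4 − 1 = 3 and tw(G) ≤ 3. On the other hand G contains the 4-clique {a, d, e, f}. A clique must lie in a single bag of any decomposition, so no decomposition can have width below 3. Hence tw(G) = 3 exactly.

3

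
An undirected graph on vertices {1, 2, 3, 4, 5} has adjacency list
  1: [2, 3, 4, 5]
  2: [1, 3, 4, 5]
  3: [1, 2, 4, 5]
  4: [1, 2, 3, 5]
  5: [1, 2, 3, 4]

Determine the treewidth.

4

A width-4 tree decomposition is:
Bags: B1 = {1, 2, 3, 4, 5}
Tree: (single bag)
A single bag containing all 5 vertices is trivially a valid decomposition of width 4. Conversely, {1, 2, 3, 4, 5} is a clique of size 5, and the vertices of any clique must share a bag in every tree decomposition; so some bag has ≥ 5 vertices and tw(G) ≥ 4. Therefore the treewidth is 4.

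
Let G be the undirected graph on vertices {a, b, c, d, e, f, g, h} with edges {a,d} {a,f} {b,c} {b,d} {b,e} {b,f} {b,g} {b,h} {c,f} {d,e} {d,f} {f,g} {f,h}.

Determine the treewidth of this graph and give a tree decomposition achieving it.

Each bag holds 3 vertices, so the decomposition has width 2, which upper-bounds the treewidth. For the lower bound, the 3 vertices {b, d, e} are pairwise adjacent, and any tree decomposition puts a clique entirely inside one bag — forcing width ≥ 2. Combining the bounds, tw(G) = 2.

Treewidth 2.
One optimal decomposition is:
Bags: B1 = {b, f, h}  B2 = {b, f, g}  B3 = {b, c, f}  B4 = {b, d, f}  B5 = {a, d, f}  B6 = {b, d, e}
Tree: B1–B2, B1–B3, B1–B4, B4–B5, B4–B6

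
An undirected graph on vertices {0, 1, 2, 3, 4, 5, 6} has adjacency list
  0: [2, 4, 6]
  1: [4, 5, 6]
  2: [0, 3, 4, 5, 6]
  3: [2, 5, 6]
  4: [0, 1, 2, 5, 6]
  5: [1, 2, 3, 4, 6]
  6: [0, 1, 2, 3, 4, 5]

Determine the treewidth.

3

A width-3 tree decomposition is:
Bags: B1 = {2, 4, 5, 6}  B2 = {1, 4, 5, 6}  B3 = {2, 3, 5, 6}  B4 = {0, 2, 4, 6}
Tree: B1–B2, B1–B3, B1–B4
The largest bag has 4 vertices, giving width 3; this decomposition certifies tw(G) ≤ 3. For the lower bound, the 4 vertices {1, 4, 5, 6} are pairwise adjacent, and any tree decomposition puts a clique entirely inside one bag — forcing width ≥ 3. Hence tw(G) = 3 exactly.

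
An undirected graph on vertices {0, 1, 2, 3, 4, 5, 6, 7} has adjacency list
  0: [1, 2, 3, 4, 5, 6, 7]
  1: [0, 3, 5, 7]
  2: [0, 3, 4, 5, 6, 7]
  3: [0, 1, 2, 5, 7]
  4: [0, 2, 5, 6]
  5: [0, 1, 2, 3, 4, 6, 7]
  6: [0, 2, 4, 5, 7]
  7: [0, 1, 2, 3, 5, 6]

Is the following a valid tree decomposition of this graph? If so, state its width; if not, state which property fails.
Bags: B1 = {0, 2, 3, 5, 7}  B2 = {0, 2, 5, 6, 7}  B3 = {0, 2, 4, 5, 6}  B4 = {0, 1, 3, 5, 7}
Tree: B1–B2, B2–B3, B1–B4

Vertex coverage: the bags together contain {0, 1, 2, 3, 4, 5, 6, 7}, the full vertex set. Edge coverage: each edge of G has both endpoints in at least one bag. Running intersection: for every vertex, the bags containing it form a connected subtree. All three properties hold, so this is a valid tree decomposition of width max|bag| − 1 = 4, and hence tw(G) ≤ 4.

Yes; width 4.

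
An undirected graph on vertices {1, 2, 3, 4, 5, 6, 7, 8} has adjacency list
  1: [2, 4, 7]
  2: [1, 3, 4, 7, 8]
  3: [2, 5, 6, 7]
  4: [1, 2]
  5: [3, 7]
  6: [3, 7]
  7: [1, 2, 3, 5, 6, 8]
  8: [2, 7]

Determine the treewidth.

2

A width-2 tree decomposition is:
Bags: B1 = {1, 2, 7}  B2 = {2, 3, 7}  B3 = {2, 7, 8}  B4 = {1, 2, 4}  B5 = {3, 6, 7}  B6 = {3, 5, 7}
Tree: B1–B2, B2–B3, B1–B4, B2–B5, B5–B6
Each bag holds 3 vertices, so the decomposition has width 2, which upper-bounds the treewidth. Conversely, {1, 2, 4} is a clique of size 3, and the vertices of any clique must share a bag in every tree decomposition; so some bag has ≥ 3 vertices and tw(G) ≥ 2. Combining the bounds, tw(G) = 2.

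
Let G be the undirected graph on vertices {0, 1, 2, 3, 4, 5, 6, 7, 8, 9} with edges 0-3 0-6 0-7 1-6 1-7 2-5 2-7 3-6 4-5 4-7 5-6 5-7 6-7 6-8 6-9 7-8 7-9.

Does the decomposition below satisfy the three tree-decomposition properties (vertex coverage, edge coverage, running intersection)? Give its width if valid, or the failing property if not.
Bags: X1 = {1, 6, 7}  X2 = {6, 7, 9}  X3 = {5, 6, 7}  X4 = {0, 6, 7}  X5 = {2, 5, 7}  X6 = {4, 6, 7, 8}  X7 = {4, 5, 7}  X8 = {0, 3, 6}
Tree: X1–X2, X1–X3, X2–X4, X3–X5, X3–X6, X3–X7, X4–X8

No — bags containing vertex 4 are not connected in the tree.

A tree decomposition must satisfy three properties: every vertex lies in some bag; for every edge, both endpoints lie together in some bag; and for every vertex, the bags containing it form a connected subtree. Here bags containing vertex 4 are not connected in the tree, so the decomposition is invalid.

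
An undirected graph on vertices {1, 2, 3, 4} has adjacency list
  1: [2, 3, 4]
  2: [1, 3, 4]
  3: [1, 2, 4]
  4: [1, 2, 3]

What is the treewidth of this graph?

A width-3 tree decomposition is:
Bags: B1 = {1, 2, 3, 4}
Tree: (single bag)
With just one bag of size 4, the width is 4 − 1 = 3, so tw(G) ≤ 3. On the other hand G contains the 4-clique {1, 2, 3, 4}. A clique must lie in a single bag of any decomposition, so no decomposition can have width below 3. Hence tw(G) = 3 exactly.

3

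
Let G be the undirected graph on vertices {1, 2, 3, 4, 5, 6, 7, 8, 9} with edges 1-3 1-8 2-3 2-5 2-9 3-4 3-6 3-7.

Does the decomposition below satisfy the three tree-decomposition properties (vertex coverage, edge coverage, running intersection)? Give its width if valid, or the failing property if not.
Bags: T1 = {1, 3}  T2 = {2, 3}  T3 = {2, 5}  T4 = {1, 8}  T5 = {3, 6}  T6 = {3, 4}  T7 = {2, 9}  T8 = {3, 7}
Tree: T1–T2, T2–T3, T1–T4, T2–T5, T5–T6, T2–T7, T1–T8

Yes; width 1.

Checking the three conditions: (i) the bags cover all of {1, 2, 3, 4, 5, 6, 7, 8, 9}; (ii) for each edge, some bag contains both endpoints; (iii) the bags containing any fixed vertex form a subtree. All hold, so the decomposition is valid with width 2 − 1 = 1.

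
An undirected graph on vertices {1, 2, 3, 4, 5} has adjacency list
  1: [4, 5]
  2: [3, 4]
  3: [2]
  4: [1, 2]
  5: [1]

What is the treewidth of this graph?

A width-1 tree decomposition is:
Bags: B1 = {2, 4}  B2 = {2, 3}  B3 = {1, 4}  B4 = {1, 5}
Tree: B1–B2, B1–B3, B3–B4
The largest bag has 2 vertices, giving width 1; this decomposition certifies tw(G) ≤ 1. Any graph with an edge has treewidth ≥ 1, and G has the edge 2–4. The upper and lower bounds meet at 1, so that is the treewidth.

1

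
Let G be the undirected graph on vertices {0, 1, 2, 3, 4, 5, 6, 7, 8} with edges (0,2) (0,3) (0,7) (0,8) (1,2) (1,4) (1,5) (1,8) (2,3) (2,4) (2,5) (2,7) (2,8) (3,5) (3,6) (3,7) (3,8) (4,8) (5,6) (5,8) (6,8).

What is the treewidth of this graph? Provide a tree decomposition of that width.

Treewidth 3.
One such decomposition:
Bags: B1 = {2, 3, 5, 8}  B2 = {0, 2, 3, 8}  B3 = {1, 2, 5, 8}  B4 = {0, 2, 3, 7}  B5 = {1, 2, 4, 8}  B6 = {3, 5, 6, 8}
Tree: B1–B2, B1–B3, B2–B4, B3–B5, B1–B6

Every bag has size at most 4, so the width is 4 − 1 = 3 and tw(G) ≤ 3. On the other hand G contains the 4-clique {0, 2, 3, 8}. A clique must lie in a single bag of any decomposition, so no decomposition can have width below 3. Therefore the treewidth is 3.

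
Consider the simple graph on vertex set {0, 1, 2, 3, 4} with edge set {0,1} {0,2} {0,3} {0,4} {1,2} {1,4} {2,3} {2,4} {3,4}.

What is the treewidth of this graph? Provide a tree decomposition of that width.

Each bag holds 4 vertices, so the decomposition has width 3, which upper-bounds the treewidth. On the other hand G contains the 4-clique {0, 1, 2, 4}. A clique must lie in a single bag of any decomposition, so no decomposition can have width below 3. Therefore the treewidth is 3.

Treewidth 3.
Bags: B1 = {0, 2, 3, 4}  B2 = {0, 1, 2, 4}
Tree: B1–B2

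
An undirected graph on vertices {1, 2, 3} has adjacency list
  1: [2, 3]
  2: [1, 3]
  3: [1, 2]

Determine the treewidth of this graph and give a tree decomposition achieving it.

Treewidth 2.
One such decomposition:
Bags: B1 = {1, 2, 3}
Tree: (single bag)

With just one bag of size 3, the width is 3 − 1 = 2, so tw(G) ≤ 2. On the other hand G contains the 3-clique {1, 2, 3}. A clique must lie in a single bag of any decomposition, so no decomposition can have width below 2. Hence tw(G) = 2 exactly.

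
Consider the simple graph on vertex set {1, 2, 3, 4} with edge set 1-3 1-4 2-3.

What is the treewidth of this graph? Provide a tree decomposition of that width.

Treewidth 1.
One optimal decomposition is:
Bags: B1 = {1, 3}  B2 = {1, 4}  B3 = {2, 3}
Tree: B1–B2, B1–B3

Every bag has size at most 2, so the width is 2 − 1 = 1 and tw(G) ≤ 1. Any graph with an edge has treewidth ≥ 1, and G has the edge 1–3. Therefore the treewidth is 1.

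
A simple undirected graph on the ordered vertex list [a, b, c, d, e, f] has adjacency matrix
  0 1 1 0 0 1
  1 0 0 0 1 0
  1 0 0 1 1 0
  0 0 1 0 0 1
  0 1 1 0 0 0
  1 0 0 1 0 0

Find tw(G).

2

A width-2 tree decomposition is:
Bags: B1 = {a, d, f}  B2 = {a, c, d}  B3 = {a, b, c}  B4 = {b, c, e}
Tree: B1–B2, B2–B3, B3–B4
The largest bag has 3 vertices, giving width 2; this decomposition certifies tw(G) ≤ 2. The edges f–d–c–a–f form a cycle, so G is not a tree and its treewidth is at least 2. Combining the bounds, tw(G) = 2.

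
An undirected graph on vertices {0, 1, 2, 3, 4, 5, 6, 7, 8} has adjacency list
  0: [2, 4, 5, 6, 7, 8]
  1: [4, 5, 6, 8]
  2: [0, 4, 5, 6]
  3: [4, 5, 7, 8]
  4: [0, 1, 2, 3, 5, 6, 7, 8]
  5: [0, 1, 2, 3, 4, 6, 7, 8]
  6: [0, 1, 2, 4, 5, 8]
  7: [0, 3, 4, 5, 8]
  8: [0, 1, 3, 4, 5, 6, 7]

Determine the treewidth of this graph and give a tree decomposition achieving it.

Every bag has size at most 5, so the width is 5 − 1 = 4 and tw(G) ≤ 4. On the other hand G contains the 5-clique {0, 4, 5, 6, 8}. A clique must lie in a single bag of any decomposition, so no decomposition can have width below 4. Hence tw(G) = 4 exactly.

Treewidth 4.
One such decomposition:
Bags: B1 = {1, 4, 5, 6, 8}  B2 = {0, 4, 5, 6, 8}  B3 = {0, 2, 4, 5, 6}  B4 = {0, 4, 5, 7, 8}  B5 = {3, 4, 5, 7, 8}
Tree: B1–B2, B2–B3, B2–B4, B4–B5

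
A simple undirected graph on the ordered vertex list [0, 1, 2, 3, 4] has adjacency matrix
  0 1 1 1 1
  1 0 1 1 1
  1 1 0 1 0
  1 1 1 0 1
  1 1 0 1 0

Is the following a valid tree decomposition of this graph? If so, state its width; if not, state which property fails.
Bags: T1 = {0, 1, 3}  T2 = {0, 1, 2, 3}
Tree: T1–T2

No — vertex 4 appears in no bag.

A tree decomposition must satisfy three properties: every vertex lies in some bag; for every edge, both endpoints lie together in some bag; and for every vertex, the bags containing it form a connected subtree. Here vertex 4 appears in no bag, so the decomposition is invalid.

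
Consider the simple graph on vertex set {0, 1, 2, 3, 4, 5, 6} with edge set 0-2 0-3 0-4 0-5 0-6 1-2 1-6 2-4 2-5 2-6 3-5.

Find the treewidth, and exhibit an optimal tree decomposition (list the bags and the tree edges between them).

Treewidth 2.
One optimal decomposition is:
Bags: B1 = {0, 2, 6}  B2 = {0, 2, 5}  B3 = {0, 3, 5}  B4 = {1, 2, 6}  B5 = {0, 2, 4}
Tree: B1–B2, B2–B3, B1–B4, B1–B5

Each bag holds 3 vertices, so the decomposition has width 2, which upper-bounds the treewidth. Conversely, {0, 2, 4} is a clique of size 3, and the vertices of any clique must share a bag in every tree decomposition; so some bag has ≥ 3 vertices and tw(G) ≥ 2. Therefore the treewidth is 2.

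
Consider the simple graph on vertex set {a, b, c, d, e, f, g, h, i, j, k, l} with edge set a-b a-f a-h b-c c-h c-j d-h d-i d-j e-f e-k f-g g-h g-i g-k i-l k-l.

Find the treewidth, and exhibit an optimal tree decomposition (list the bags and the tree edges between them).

The largest bag has 4 vertices, giving width 3; this decomposition certifies tw(G) ≤ 3. For the lower bound: the 4 vertex sets {e,k,l}, {f}, {g}, {a,d,h,i} are disjoint, each induces a connected subgraph, and every pair is joined by at least one edge of G. Contracting each set to a single vertex therefore yields K_{4} as a minor, and since treewidth is minor-monotone, tw(G) ≥ tw(K_{4}) = 3. Therefore the treewidth is 3.

Treewidth 3.
Bags: B1 = {e, f, k, l}  B2 = {f, g, k, l}  B3 = {f, g, i, l}  B4 = {a, f, g, i}  B5 = {a, g, h, i}  B6 = {a, d, h, i}  B7 = {a, b, d, h}  B8 = {b, c, d, h}  B9 = {b, c, d, j}
Tree: B1–B2, B2–B3, B3–B4, B4–B5, B5–B6, B6–B7, B7–B8, B8–B9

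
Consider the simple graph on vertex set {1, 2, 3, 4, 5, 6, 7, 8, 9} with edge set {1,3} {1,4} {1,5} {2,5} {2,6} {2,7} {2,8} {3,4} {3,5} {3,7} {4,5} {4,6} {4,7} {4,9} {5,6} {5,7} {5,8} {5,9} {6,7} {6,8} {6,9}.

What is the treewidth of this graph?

3

A width-3 tree decomposition is:
Bags: B1 = {4, 5, 6, 7}  B2 = {3, 4, 5, 7}  B3 = {4, 5, 6, 9}  B4 = {1, 3, 4, 5}  B5 = {2, 5, 6, 7}  B6 = {2, 5, 6, 8}
Tree: B1–B2, B1–B3, B2–B4, B1–B5, B5–B6
The largest bag has 4 vertices, giving width 3; this decomposition certifies tw(G) ≤ 3. Conversely, {2, 5, 6, 8} is a clique of size 4, and the vertices of any clique must share a bag in every tree decomposition; so some bag has ≥ 4 vertices and tw(G) ≥ 3. The upper and lower bounds meet at 3, so that is the treewidth.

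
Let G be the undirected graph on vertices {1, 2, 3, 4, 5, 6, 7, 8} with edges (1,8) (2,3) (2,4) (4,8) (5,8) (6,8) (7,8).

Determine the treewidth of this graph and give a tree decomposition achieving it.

Treewidth 1.
One such decomposition:
Bags: B1 = {1, 8}  B2 = {5, 8}  B3 = {7, 8}  B4 = {6, 8}  B5 = {4, 8}  B6 = {2, 4}  B7 = {2, 3}
Tree: B1–B2, B1–B3, B1–B4, B3–B5, B5–B6, B6–B7

Each bag holds 2 vertices, so the decomposition has width 1, which upper-bounds the treewidth. G has an edge, so its treewidth is at least 1. Hence tw(G) = 1 exactly.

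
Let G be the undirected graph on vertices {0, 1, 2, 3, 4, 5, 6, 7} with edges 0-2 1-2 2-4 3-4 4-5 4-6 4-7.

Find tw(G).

1

A width-1 tree decomposition is:
Bags: B1 = {1, 2}  B2 = {2, 4}  B3 = {4, 5}  B4 = {3, 4}  B5 = {4, 7}  B6 = {0, 2}  B7 = {4, 6}
Tree: B1–B2, B2–B3, B2–B4, B3–B5, B2–B6, B3–B7
The largest bag has 2 vertices, giving width 1; this decomposition certifies tw(G) ≤ 1. Since G has at least one edge (e.g. 2–1), it is not an edgeless graph, so tw(G) ≥ 1. Hence tw(G) = 1 exactly.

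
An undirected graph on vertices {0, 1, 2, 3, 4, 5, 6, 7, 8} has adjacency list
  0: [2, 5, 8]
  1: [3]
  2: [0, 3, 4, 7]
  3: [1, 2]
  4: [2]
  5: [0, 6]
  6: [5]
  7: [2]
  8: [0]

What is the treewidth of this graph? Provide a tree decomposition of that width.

Treewidth 1.
One such decomposition:
Bags: B1 = {2, 7}  B2 = {0, 2}  B3 = {2, 4}  B4 = {2, 3}  B5 = {1, 3}  B6 = {0, 5}  B7 = {5, 6}  B8 = {0, 8}
Tree: B1–B2, B2–B3, B3–B4, B4–B5, B2–B6, B6–B7, B2–B8

The largest bag has 2 vertices, giving width 1; this decomposition certifies tw(G) ≤ 1. G has an edge, so its treewidth is at least 1. Combining the bounds, tw(G) = 1.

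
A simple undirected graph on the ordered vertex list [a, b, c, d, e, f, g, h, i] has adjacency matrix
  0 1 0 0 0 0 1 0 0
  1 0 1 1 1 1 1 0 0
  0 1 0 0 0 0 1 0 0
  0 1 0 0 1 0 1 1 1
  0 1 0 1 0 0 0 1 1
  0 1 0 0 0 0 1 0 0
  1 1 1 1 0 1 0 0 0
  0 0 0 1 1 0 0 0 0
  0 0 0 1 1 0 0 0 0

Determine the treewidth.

2

A width-2 tree decomposition is:
Bags: B1 = {b, d, g}  B2 = {a, b, g}  B3 = {b, f, g}  B4 = {b, d, e}  B5 = {d, e, i}  B6 = {b, c, g}  B7 = {d, e, h}
Tree: B1–B2, B1–B3, B1–B4, B4–B5, B1–B6, B4–B7
Every bag has size at most 3, so the width is 3 − 1 = 2 and tw(G) ≤ 2. On the other hand G contains the 3-clique {d, e, h}. A clique must lie in a single bag of any decomposition, so no decomposition can have width below 2. Therefore the treewidth is 2.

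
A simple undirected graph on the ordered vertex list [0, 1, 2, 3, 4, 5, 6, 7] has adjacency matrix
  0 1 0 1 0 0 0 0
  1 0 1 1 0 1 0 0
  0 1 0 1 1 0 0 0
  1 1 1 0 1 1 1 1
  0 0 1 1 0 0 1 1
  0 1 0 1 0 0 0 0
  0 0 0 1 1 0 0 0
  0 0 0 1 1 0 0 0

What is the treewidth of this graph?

A width-2 tree decomposition is:
Bags: B1 = {3, 4, 7}  B2 = {2, 3, 4}  B3 = {1, 2, 3}  B4 = {3, 4, 6}  B5 = {1, 3, 5}  B6 = {0, 1, 3}
Tree: B1–B2, B2–B3, B2–B4, B3–B5, B3–B6
Every bag has size at most 3, so the width is 3 − 1 = 2 and tw(G) ≤ 2. On the other hand G contains the 3-clique {0, 1, 3}. A clique must lie in a single bag of any decomposition, so no decomposition can have width below 2. The upper and lower bounds meet at 2, so that is the treewidth.

2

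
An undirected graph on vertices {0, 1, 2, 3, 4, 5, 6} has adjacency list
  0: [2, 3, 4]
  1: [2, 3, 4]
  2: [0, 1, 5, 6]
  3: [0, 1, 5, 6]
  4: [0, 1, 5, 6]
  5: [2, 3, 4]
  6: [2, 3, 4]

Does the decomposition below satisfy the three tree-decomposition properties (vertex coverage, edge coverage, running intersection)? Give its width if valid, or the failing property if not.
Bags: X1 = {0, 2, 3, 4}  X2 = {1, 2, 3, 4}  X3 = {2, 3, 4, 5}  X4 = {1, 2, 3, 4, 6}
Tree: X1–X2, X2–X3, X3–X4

No — bags containing vertex 1 are not connected in the tree.

A tree decomposition must satisfy three properties: every vertex lies in some bag; for every edge, both endpoints lie together in some bag; and for every vertex, the bags containing it form a connected subtree. Here bags containing vertex 1 are not connected in the tree, so the decomposition is invalid.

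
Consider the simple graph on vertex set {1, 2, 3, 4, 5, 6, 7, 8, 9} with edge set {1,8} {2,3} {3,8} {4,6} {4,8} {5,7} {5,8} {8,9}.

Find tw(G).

A width-1 tree decomposition is:
Bags: B1 = {4, 8}  B2 = {5, 8}  B3 = {3, 8}  B4 = {4, 6}  B5 = {8, 9}  B6 = {5, 7}  B7 = {1, 8}  B8 = {2, 3}
Tree: B1–B2, B2–B3, B1–B4, B1–B5, B2–B6, B3–B7, B3–B8
The largest bag has 2 vertices, giving width 1; this decomposition certifies tw(G) ≤ 1. Since G has at least one edge (e.g. 4–8), it is not an edgeless graph, so tw(G) ≥ 1. Therefore the treewidth is 1.

1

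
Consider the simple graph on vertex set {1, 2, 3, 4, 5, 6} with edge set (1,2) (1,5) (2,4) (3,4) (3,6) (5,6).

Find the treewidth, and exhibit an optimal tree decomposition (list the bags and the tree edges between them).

The largest bag has 3 vertices, giving width 2; this decomposition certifies tw(G) ≤ 2. For the lower bound, G contains the cycle 5–6–3–4–2–1–5, so G is not a forest; only forests have treewidth ≤ 1, hence tw(G) ≥ 2. Combining the bounds, tw(G) = 2.

Treewidth 2.
One optimal decomposition is:
Bags: B1 = {3, 5, 6}  B2 = {3, 4, 5}  B3 = {2, 4, 5}  B4 = {1, 2, 5}
Tree: B1–B2, B2–B3, B3–B4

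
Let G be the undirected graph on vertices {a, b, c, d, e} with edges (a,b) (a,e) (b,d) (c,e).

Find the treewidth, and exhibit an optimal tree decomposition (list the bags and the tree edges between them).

The largest bag has 2 vertices, giving width 1; this decomposition certifies tw(G) ≤ 1. Any graph with an edge has treewidth ≥ 1, and G has the edge c–e. Hence tw(G) = 1 exactly.

Treewidth 1.
One such decomposition:
Bags: B1 = {c, e}  B2 = {a, e}  B3 = {a, b}  B4 = {b, d}
Tree: B1–B2, B2–B3, B3–B4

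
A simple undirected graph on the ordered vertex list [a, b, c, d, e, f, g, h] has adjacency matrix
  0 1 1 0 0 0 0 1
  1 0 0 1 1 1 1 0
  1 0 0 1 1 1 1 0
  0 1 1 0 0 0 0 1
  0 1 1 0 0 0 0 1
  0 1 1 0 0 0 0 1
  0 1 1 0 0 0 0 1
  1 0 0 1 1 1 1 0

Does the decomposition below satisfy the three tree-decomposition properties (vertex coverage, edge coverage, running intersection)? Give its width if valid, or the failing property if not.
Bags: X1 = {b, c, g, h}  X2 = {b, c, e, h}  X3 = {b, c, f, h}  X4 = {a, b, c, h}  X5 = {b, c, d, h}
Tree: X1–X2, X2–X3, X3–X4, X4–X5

Yes; width 3.

Vertex coverage: the bags together contain {a, b, c, d, e, f, g, h}, the full vertex set. Edge coverage: each edge of G has both endpoints in at least one bag. Running intersection: for every vertex, the bags containing it form a connected subtree. All three properties hold, so this is a valid tree decomposition of width max|bag| − 1 = 3, and hence tw(G) ≤ 3.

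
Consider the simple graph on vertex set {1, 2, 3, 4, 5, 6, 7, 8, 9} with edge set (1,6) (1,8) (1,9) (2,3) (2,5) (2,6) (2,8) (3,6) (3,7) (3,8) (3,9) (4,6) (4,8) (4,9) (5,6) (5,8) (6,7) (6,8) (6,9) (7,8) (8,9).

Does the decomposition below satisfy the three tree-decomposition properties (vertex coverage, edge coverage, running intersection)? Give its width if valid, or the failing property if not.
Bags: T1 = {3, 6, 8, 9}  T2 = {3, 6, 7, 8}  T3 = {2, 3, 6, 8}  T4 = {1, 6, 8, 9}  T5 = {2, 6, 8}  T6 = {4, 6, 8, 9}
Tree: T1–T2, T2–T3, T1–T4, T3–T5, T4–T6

A tree decomposition must satisfy three properties: every vertex lies in some bag; for every edge, both endpoints lie together in some bag; and for every vertex, the bags containing it form a connected subtree. Here vertex 5 appears in no bag, so the decomposition is invalid.

No — vertex 5 appears in no bag.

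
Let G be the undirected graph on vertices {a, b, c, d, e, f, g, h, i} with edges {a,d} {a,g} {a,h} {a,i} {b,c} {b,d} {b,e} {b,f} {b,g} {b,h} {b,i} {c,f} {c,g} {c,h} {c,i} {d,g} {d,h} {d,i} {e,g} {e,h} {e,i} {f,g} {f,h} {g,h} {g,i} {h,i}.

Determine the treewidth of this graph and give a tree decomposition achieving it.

Treewidth 4.
Bags: B1 = {b, d, g, h, i}  B2 = {b, c, g, h, i}  B3 = {a, d, g, h, i}  B4 = {b, c, f, g, h}  B5 = {b, e, g, h, i}
Tree: B1–B2, B1–B3, B2–B4, B2–B5

Every bag has size at most 5, so the width is 5 − 1 = 4 and tw(G) ≤ 4. Conversely, {a, d, g, h, i} is a clique of size 5, and the vertices of any clique must share a bag in every tree decomposition; so some bag has ≥ 5 vertices and tw(G) ≥ 4. Therefore the treewidth is 4.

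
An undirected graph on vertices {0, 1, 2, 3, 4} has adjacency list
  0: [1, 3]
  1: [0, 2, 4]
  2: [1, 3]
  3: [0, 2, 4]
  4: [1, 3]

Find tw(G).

A width-2 tree decomposition is:
Bags: B1 = {0, 1, 3}  B2 = {1, 3, 4}  B3 = {1, 2, 3}
Tree: B1–B2, B2–B3
Each bag holds 3 vertices, so the decomposition has width 2, which upper-bounds the treewidth. For the lower bound, G contains the cycle 3–0–1–4–3, so G is not a forest; only forests have treewidth ≤ 1, hence tw(G) ≥ 2. Combining the bounds, tw(G) = 2.

2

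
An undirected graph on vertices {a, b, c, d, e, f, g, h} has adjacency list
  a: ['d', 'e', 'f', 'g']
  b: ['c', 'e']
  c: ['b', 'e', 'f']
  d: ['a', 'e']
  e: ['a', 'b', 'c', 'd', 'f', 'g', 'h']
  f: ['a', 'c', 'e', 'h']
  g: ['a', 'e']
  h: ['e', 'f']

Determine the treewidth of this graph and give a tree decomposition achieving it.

Each bag holds 3 vertices, so the decomposition has width 2, which upper-bounds the treewidth. For the lower bound, the 3 vertices {a, d, e} are pairwise adjacent, and any tree decomposition puts a clique entirely inside one bag — forcing width ≥ 2. Therefore the treewidth is 2.

Treewidth 2.
One such decomposition:
Bags: B1 = {c, e, f}  B2 = {a, e, f}  B3 = {e, f, h}  B4 = {b, c, e}  B5 = {a, d, e}  B6 = {a, e, g}
Tree: B1–B2, B2–B3, B1–B4, B2–B5, B5–B6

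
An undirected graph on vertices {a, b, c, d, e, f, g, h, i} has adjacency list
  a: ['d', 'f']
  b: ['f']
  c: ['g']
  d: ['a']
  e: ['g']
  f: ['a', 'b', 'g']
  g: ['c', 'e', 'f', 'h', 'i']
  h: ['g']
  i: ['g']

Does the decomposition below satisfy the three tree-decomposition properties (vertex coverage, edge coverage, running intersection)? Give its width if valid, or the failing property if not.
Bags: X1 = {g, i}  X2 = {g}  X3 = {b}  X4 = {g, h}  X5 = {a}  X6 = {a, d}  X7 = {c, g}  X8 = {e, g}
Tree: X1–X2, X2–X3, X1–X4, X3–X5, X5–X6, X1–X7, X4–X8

A tree decomposition must satisfy three properties: every vertex lies in some bag; for every edge, both endpoints lie together in some bag; and for every vertex, the bags containing it form a connected subtree. Here vertex f appears in no bag, so the decomposition is invalid.

No — vertex f appears in no bag.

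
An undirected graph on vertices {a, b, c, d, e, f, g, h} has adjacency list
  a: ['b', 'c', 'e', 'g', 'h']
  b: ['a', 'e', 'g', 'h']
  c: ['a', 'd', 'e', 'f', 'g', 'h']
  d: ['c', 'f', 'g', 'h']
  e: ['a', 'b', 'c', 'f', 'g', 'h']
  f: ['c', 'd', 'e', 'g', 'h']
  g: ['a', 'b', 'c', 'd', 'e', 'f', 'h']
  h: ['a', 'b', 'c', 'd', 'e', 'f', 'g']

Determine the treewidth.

A width-4 tree decomposition is:
Bags: B1 = {a, c, e, g, h}  B2 = {a, b, e, g, h}  B3 = {c, e, f, g, h}  B4 = {c, d, f, g, h}
Tree: B1–B2, B1–B3, B3–B4
Every bag has size at most 5, so the width is 5 − 1 = 4 and tw(G) ≤ 4. For the lower bound, the 5 vertices {c, d, f, g, h} are pairwise adjacent, and any tree decomposition puts a clique entirely inside one bag — forcing width ≥ 4. Combining the bounds, tw(G) = 4.

4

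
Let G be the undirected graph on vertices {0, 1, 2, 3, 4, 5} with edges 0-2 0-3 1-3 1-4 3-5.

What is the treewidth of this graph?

1

A width-1 tree decomposition is:
Bags: B1 = {1, 3}  B2 = {1, 4}  B3 = {0, 3}  B4 = {3, 5}  B5 = {0, 2}
Tree: B1–B2, B1–B3, B3–B4, B3–B5
Every bag has size at most 2, so the width is 2 − 1 = 1 and tw(G) ≤ 1. Any graph with an edge has treewidth ≥ 1, and G has the edge 1–3. Therefore the treewidth is 1.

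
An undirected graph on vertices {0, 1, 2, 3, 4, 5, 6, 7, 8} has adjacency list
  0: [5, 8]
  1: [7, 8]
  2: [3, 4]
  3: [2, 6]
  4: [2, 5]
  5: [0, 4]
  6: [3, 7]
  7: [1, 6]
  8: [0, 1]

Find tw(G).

2

A width-2 tree decomposition is:
Bags: B1 = {3, 6, 7}  B2 = {1, 3, 7}  B3 = {1, 3, 8}  B4 = {0, 3, 8}  B5 = {0, 3, 5}  B6 = {3, 4, 5}  B7 = {2, 3, 4}
Tree: B1–B2, B2–B3, B3–B4, B4–B5, B5–B6, B6–B7
Every bag has size at most 3, so the width is 3 − 1 = 2 and tw(G) ≤ 2. For the lower bound, G contains the cycle 3–6–7–1–8–0–5–4–2–3, so G is not a forest; only forests have treewidth ≤ 1, hence tw(G) ≥ 2. Combining the bounds, tw(G) = 2.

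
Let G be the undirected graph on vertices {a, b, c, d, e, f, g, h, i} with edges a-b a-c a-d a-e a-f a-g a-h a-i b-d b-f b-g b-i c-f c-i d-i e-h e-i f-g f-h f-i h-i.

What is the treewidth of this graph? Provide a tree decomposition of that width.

Treewidth 3.
One such decomposition:
Bags: B1 = {a, c, f, i}  B2 = {a, b, f, i}  B3 = {a, b, d, i}  B4 = {a, b, f, g}  B5 = {a, f, h, i}  B6 = {a, e, h, i}
Tree: B1–B2, B2–B3, B2–B4, B1–B5, B5–B6

Each bag holds 4 vertices, so the decomposition has width 3, which upper-bounds the treewidth. On the other hand G contains the 4-clique {a, b, f, g}. A clique must lie in a single bag of any decomposition, so no decomposition can have width below 3. Hence tw(G) = 3 exactly.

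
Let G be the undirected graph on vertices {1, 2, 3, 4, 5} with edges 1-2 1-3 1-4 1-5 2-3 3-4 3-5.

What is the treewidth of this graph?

A width-2 tree decomposition is:
Bags: B1 = {1, 2, 3}  B2 = {1, 3, 5}  B3 = {1, 3, 4}
Tree: B1–B2, B1–B3
The largest bag has 3 vertices, giving width 2; this decomposition certifies tw(G) ≤ 2. On the other hand G contains the 3-clique {1, 2, 3}. A clique must lie in a single bag of any decomposition, so no decomposition can have width below 2. Therefore the treewidth is 2.

2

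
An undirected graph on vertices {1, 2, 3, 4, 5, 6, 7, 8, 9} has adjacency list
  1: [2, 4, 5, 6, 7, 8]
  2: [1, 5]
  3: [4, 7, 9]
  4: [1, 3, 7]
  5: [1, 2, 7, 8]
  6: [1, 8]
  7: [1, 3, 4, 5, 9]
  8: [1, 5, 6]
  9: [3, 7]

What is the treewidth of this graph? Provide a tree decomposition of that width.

The largest bag has 3 vertices, giving width 2; this decomposition certifies tw(G) ≤ 2. On the other hand G contains the 3-clique {1, 4, 7}. A clique must lie in a single bag of any decomposition, so no decomposition can have width below 2. Combining the bounds, tw(G) = 2.

Treewidth 2.
Bags: B1 = {1, 4, 7}  B2 = {1, 5, 7}  B3 = {1, 2, 5}  B4 = {3, 4, 7}  B5 = {1, 5, 8}  B6 = {3, 7, 9}  B7 = {1, 6, 8}
Tree: B1–B2, B2–B3, B1–B4, B3–B5, B4–B6, B5–B7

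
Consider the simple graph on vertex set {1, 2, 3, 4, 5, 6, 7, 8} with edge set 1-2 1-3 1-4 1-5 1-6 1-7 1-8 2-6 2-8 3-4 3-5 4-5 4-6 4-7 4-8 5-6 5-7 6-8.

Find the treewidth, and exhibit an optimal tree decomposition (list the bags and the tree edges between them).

Treewidth 3.
One optimal decomposition is:
Bags: B1 = {1, 4, 5, 7}  B2 = {1, 4, 5, 6}  B3 = {1, 4, 6, 8}  B4 = {1, 3, 4, 5}  B5 = {1, 2, 6, 8}
Tree: B1–B2, B2–B3, B2–B4, B3–B5

Every bag has size at most 4, so the width is 4 − 1 = 3 and tw(G) ≤ 3. For the lower bound, the 4 vertices {1, 2, 6, 8} are pairwise adjacent, and any tree decomposition puts a clique entirely inside one bag — forcing width ≥ 3. The upper and lower bounds meet at 3, so that is the treewidth.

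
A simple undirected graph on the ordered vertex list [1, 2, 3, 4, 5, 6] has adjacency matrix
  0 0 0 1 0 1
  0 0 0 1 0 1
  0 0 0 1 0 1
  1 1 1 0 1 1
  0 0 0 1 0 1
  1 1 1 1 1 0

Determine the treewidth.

A width-2 tree decomposition is:
Bags: B1 = {1, 4, 6}  B2 = {3, 4, 6}  B3 = {4, 5, 6}  B4 = {2, 4, 6}
Tree: B1–B2, B1–B3, B1–B4
The largest bag has 3 vertices, giving width 2; this decomposition certifies tw(G) ≤ 2. For the lower bound, the 3 vertices {1, 4, 6} are pairwise adjacent, and any tree decomposition puts a clique entirely inside one bag — forcing width ≥ 2. Therefore the treewidth is 2.

2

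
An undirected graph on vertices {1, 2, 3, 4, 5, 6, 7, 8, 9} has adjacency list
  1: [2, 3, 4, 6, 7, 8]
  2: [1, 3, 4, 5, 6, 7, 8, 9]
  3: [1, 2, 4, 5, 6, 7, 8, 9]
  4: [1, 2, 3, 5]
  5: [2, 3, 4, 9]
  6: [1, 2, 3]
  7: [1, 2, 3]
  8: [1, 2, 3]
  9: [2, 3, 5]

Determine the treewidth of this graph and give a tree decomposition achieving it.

Treewidth 3.
Bags: B1 = {1, 2, 3, 7}  B2 = {1, 2, 3, 8}  B3 = {1, 2, 3, 6}  B4 = {1, 2, 3, 4}  B5 = {2, 3, 4, 5}  B6 = {2, 3, 5, 9}
Tree: B1–B2, B1–B3, B3–B4, B4–B5, B5–B6

The largest bag has 4 vertices, giving width 3; this decomposition certifies tw(G) ≤ 3. Conversely, {1, 2, 3, 8} is a clique of size 4, and the vertices of any clique must share a bag in every tree decomposition; so some bag has ≥ 4 vertices and tw(G) ≥ 3. Hence tw(G) = 3 exactly.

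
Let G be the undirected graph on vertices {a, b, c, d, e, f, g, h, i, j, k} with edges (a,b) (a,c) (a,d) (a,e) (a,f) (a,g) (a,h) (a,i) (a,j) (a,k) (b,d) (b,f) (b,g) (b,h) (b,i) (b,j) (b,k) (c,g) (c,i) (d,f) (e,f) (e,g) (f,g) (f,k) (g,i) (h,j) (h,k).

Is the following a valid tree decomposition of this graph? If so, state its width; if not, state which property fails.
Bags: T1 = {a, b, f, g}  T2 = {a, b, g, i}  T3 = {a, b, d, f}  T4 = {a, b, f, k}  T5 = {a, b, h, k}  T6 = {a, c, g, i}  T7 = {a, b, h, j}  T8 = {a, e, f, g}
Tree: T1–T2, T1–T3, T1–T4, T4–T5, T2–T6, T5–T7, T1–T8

Yes; width 3.

Every vertex of G appears in some bag (union = {a, b, c, d, e, f, g, h, i, j, k}); every edge is covered by a bag; and for each vertex v the set of bags containing v is connected in the bag tree. The decomposition is therefore valid. The largest bag has 4 vertices, so the width is 3.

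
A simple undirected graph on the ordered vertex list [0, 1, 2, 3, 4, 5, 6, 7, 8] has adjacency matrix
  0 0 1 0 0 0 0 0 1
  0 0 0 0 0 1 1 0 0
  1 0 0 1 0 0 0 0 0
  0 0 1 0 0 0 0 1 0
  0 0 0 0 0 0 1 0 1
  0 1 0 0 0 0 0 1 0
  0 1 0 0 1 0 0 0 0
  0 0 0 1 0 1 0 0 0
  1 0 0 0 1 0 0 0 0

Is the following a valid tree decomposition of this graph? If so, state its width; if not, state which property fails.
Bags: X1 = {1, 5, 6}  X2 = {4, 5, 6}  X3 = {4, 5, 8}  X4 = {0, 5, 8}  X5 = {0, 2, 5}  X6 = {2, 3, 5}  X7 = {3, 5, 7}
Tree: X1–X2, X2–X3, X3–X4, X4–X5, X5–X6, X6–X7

Yes; width 2.

Checking the three conditions: (i) the bags cover all of {0, 1, 2, 3, 4, 5, 6, 7, 8}; (ii) for each edge, some bag contains both endpoints; (iii) the bags containing any fixed vertex form a subtree. All hold, so the decomposition is valid with width 3 − 1 = 2.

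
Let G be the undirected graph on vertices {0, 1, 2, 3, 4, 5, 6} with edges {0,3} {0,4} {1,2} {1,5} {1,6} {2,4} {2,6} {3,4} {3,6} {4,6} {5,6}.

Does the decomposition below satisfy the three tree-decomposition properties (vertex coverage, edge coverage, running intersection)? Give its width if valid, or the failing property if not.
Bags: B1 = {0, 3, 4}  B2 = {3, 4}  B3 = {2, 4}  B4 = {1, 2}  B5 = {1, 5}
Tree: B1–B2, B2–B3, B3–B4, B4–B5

A tree decomposition must satisfy three properties: every vertex lies in some bag; for every edge, both endpoints lie together in some bag; and for every vertex, the bags containing it form a connected subtree. Here vertex 6 appears in no bag, so the decomposition is invalid.

No — vertex 6 appears in no bag.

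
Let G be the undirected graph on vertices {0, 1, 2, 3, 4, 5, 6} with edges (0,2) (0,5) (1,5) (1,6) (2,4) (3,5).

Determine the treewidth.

A width-1 tree decomposition is:
Bags: B1 = {1, 5}  B2 = {1, 6}  B3 = {0, 5}  B4 = {0, 2}  B5 = {2, 4}  B6 = {3, 5}
Tree: B1–B2, B1–B3, B3–B4, B4–B5, B3–B6
The largest bag has 2 vertices, giving width 1; this decomposition certifies tw(G) ≤ 1. Any graph with an edge has treewidth ≥ 1, and G has the edge 5–1. Combining the bounds, tw(G) = 1.

1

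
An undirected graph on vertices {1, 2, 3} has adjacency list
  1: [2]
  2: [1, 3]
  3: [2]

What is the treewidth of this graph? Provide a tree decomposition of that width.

Every bag has size at most 2, so the width is 2 − 1 = 1 and tw(G) ≤ 1. Since G has at least one edge (e.g. 2–1), it is not an edgeless graph, so tw(G) ≥ 1. Combining the bounds, tw(G) = 1.

Treewidth 1.
Bags: B1 = {1, 2}  B2 = {2, 3}
Tree: B1–B2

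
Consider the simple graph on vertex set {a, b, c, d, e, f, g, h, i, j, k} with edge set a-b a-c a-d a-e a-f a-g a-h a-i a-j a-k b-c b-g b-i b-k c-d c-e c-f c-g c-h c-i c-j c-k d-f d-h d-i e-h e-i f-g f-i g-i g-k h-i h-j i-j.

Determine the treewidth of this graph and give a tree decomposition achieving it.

Each bag holds 5 vertices, so the decomposition has width 4, which upper-bounds the treewidth. On the other hand G contains the 5-clique {a, b, c, g, k}. A clique must lie in a single bag of any decomposition, so no decomposition can have width below 4. The upper and lower bounds meet at 4, so that is the treewidth.

Treewidth 4.
One such decomposition:
Bags: B1 = {a, c, f, g, i}  B2 = {a, c, d, f, i}  B3 = {a, b, c, g, i}  B4 = {a, b, c, g, k}  B5 = {a, c, d, h, i}  B6 = {a, c, e, h, i}  B7 = {a, c, h, i, j}
Tree: B1–B2, B1–B3, B3–B4, B2–B5, B5–B6, B5–B7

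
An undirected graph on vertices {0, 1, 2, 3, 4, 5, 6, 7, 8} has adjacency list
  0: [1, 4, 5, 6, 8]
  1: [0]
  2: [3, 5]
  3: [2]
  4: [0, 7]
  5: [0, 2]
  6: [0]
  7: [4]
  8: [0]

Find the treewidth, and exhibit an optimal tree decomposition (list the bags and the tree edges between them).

Treewidth 1.
One optimal decomposition is:
Bags: B1 = {2, 5}  B2 = {0, 5}  B3 = {0, 4}  B4 = {4, 7}  B5 = {0, 8}  B6 = {2, 3}  B7 = {0, 6}  B8 = {0, 1}
Tree: B1–B2, B2–B3, B3–B4, B2–B5, B1–B6, B2–B7, B5–B8

Every bag has size at most 2, so the width is 2 − 1 = 1 and tw(G) ≤ 1. Any graph with an edge has treewidth ≥ 1, and G has the edge 2–5. Combining the bounds, tw(G) = 1.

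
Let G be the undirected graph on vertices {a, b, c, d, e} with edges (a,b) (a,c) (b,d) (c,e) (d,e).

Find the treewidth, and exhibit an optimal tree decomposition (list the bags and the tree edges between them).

The largest bag has 3 vertices, giving width 2; this decomposition certifies tw(G) ≤ 2. The edges b–a–c–e–d–b form a cycle, so G is not a tree and its treewidth is at least 2. Therefore the treewidth is 2.

Treewidth 2.
Bags: B1 = {a, b, c}  B2 = {b, c, e}  B3 = {b, d, e}
Tree: B1–B2, B2–B3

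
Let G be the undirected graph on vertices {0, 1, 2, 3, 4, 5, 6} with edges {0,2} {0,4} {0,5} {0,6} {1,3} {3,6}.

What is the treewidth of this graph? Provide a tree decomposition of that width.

Every bag has size at most 2, so the width is 2 − 1 = 1 and tw(G) ≤ 1. Any graph with an edge has treewidth ≥ 1, and G has the edge 5–0. Hence tw(G) = 1 exactly.

Treewidth 1.
One optimal decomposition is:
Bags: B1 = {0, 5}  B2 = {0, 6}  B3 = {0, 2}  B4 = {0, 4}  B5 = {3, 6}  B6 = {1, 3}
Tree: B1–B2, B1–B3, B2–B4, B2–B5, B5–B6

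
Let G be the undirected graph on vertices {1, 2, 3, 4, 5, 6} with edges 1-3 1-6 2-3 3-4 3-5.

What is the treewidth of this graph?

1

A width-1 tree decomposition is:
Bags: B1 = {3, 4}  B2 = {3, 5}  B3 = {2, 3}  B4 = {1, 3}  B5 = {1, 6}
Tree: B1–B2, B2–B3, B3–B4, B4–B5
Each bag holds 2 vertices, so the decomposition has width 1, which upper-bounds the treewidth. Any graph with an edge has treewidth ≥ 1, and G has the edge 3–4. The upper and lower bounds meet at 1, so that is the treewidth.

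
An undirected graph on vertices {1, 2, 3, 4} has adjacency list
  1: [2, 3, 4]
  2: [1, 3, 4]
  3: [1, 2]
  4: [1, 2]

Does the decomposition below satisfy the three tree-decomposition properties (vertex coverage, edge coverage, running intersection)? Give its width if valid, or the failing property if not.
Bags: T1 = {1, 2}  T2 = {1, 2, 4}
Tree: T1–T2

No — vertex 3 appears in no bag.

A tree decomposition must satisfy three properties: every vertex lies in some bag; for every edge, both endpoints lie together in some bag; and for every vertex, the bags containing it form a connected subtree. Here vertex 3 appears in no bag, so the decomposition is invalid.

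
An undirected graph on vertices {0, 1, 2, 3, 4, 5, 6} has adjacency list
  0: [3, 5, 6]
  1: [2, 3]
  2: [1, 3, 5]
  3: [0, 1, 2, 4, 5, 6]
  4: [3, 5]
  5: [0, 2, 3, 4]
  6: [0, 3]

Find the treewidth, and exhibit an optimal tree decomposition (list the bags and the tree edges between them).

Every bag has size at most 3, so the width is 3 − 1 = 2 and tw(G) ≤ 2. For the lower bound, the 3 vertices {1, 2, 3} are pairwise adjacent, and any tree decomposition puts a clique entirely inside one bag — forcing width ≥ 2. The upper and lower bounds meet at 2, so that is the treewidth.

Treewidth 2.
One optimal decomposition is:
Bags: B1 = {0, 3, 5}  B2 = {2, 3, 5}  B3 = {0, 3, 6}  B4 = {1, 2, 3}  B5 = {3, 4, 5}
Tree: B1–B2, B1–B3, B2–B4, B1–B5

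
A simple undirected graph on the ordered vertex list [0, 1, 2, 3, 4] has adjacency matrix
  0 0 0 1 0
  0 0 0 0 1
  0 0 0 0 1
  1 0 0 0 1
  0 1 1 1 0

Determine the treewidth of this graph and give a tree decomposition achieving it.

The largest bag has 2 vertices, giving width 1; this decomposition certifies tw(G) ≤ 1. Any graph with an edge has treewidth ≥ 1, and G has the edge 0–3. Hence tw(G) = 1 exactly.

Treewidth 1.
Bags: B1 = {0, 3}  B2 = {3, 4}  B3 = {1, 4}  B4 = {2, 4}
Tree: B1–B2, B2–B3, B2–B4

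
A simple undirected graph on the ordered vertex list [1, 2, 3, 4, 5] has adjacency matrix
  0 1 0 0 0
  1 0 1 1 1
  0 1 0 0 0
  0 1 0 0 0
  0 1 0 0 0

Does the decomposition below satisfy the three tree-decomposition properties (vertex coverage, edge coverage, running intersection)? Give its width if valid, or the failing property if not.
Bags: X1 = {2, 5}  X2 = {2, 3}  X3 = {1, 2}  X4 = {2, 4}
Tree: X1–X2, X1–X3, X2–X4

Every vertex of G appears in some bag (union = {1, 2, 3, 4, 5}); every edge is covered by a bag; and for each vertex v the set of bags containing v is connected in the bag tree. The decomposition is therefore valid. The largest bag has 2 vertices, so the width is 1.

Yes; width 1.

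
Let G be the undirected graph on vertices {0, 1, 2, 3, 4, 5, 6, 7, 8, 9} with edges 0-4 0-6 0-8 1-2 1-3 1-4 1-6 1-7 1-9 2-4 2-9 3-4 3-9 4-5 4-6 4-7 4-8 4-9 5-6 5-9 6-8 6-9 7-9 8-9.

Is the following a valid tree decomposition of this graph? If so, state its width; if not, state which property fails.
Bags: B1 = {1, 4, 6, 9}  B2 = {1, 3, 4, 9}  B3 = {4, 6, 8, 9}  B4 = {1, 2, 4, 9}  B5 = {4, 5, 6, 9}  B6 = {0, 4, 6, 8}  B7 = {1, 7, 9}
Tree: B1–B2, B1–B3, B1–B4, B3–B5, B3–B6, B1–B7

No — edge (4,7) lies in no bag.

A tree decomposition must satisfy three properties: every vertex lies in some bag; for every edge, both endpoints lie together in some bag; and for every vertex, the bags containing it form a connected subtree. Here edge (4,7) lies in no bag, so the decomposition is invalid.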